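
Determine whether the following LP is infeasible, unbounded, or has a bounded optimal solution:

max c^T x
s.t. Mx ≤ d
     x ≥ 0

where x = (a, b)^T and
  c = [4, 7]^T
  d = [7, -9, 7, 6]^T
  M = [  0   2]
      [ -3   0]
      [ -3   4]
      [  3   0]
One constraint requires 3a ≤ 6, while the constraint -3a ≤ -9 is equivalent to 3a ≥ 9. Together they would need 9 ≤ 3a ≤ 6, which is impossible since 9 > 6. No point satisfies all constraints.

Infeasible: no point satisfies all constraints simultaneously.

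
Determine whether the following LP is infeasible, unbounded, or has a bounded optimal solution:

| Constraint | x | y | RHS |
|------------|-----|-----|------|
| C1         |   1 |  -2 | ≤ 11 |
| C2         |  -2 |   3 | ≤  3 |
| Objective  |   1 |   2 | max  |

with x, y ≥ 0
Feasible point: (0, 0) satisfies every constraint, so the LP is feasible.
Direction d = (2, 1): for each constraint row a, a·d ≤ 0 —
  (1)(2) + (-2)(1) = 0 ≤ 0
  (-2)(2) + (3)(1) = -1 ≤ 0
and d ≥ 0, so (0, 0) + t·d stays feasible for every t ≥ 0. Along this ray z = x + 2y changes by 4 per unit t, so z → +∞.

Unbounded: there is a feasible ray along which z → +∞.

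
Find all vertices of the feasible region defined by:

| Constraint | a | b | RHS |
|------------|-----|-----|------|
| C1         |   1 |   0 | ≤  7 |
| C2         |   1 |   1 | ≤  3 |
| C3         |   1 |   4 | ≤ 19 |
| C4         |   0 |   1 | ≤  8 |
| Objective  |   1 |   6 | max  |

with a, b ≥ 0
Each vertex is the intersection of two constraint boundaries that also satisfies all remaining constraints:
  a = 0 and b = 0 → (0, 0)
  a + b = 3 and b = 0 → (3, 0)
  a + b = 3 and a = 0 → (0, 3)

Vertices: (0, 0), (3, 0), (0, 3)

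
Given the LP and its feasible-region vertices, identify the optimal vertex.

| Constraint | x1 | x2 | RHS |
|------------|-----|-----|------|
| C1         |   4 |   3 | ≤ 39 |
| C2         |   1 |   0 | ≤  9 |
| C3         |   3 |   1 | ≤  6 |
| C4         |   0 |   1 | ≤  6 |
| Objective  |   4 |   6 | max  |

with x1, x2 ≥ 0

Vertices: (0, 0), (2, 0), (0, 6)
(0, 6) with z = 36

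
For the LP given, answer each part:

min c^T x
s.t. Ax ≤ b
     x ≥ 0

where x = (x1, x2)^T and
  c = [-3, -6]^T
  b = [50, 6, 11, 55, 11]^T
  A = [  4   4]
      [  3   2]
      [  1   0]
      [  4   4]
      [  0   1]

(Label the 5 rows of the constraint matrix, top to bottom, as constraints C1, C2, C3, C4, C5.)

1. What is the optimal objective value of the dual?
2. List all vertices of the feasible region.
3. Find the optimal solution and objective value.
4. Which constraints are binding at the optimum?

1. -18 (by strong duality, equal to the primal optimum)
2. (0, 0), (2, 0), (0, 3)
3. x1 = 0, x2 = 3, z = -18
4. C2, x1 ≥ 0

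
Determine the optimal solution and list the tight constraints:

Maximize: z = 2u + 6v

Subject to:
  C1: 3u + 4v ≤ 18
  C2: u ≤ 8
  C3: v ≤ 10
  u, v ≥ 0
Optimal: u = 0, v = 4.5
Slack at optimum:
  C1: slack = 0 (binding)
  C2: slack = 8
  C3: slack = 5.5
  u ≥ 0: u = 0 (binding)
  v ≥ 0: v = 4.5
Binding constraints: C1, u ≥ 0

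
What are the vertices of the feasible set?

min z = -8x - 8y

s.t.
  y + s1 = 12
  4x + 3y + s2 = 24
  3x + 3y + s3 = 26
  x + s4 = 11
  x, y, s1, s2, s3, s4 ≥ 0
Each vertex is the intersection of two constraint boundaries that also satisfies all remaining constraints:
  x = 0 and y = 0 → (0, 0)
  4x + 3y = 24 and y = 0 → (6, 0)
  4x + 3y = 24 and x = 0 → (0, 8)

Vertices: (0, 0), (6, 0), (0, 8)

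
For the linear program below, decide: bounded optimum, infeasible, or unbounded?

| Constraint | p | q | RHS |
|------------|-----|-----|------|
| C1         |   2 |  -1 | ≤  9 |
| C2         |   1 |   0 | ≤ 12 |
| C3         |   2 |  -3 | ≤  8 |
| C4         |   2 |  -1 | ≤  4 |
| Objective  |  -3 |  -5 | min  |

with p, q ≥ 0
Feasible point: (0, 0) satisfies every constraint, so the LP is feasible.
Direction d = (0, 1): for each constraint row a, a·d ≤ 0 —
  (2)(0) + (-1)(1) = -1 ≤ 0
  (1)(0) + (0)(1) = 0 ≤ 0
  (2)(0) + (-3)(1) = -3 ≤ 0
  (2)(0) + (-1)(1) = -1 ≤ 0
and d ≥ 0, so (0, 0) + t·d stays feasible for every t ≥ 0. Along this ray z = -3p - 5q changes by -5 per unit t, so z → −∞.

Unbounded — the objective can decrease without bound over the feasible region.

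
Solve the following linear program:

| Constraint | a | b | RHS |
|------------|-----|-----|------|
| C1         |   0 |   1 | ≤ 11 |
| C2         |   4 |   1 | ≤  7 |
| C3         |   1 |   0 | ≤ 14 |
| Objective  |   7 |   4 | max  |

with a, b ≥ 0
Each vertex is the intersection of two constraint boundaries that also satisfies all remaining constraints:
  a = 0 and b = 0 → (0, 0)
  4a + b = 7 and b = 0 → (1.75, 0)
  4a + b = 7 and a = 0 → (0, 7)

Evaluating z = 7a + 4b at each vertex:
  (0, 0): z = 0
  (1.75, 0): z = 12.25
  (0, 7): z = 28

The maximum is at (0, 7) with z = 28.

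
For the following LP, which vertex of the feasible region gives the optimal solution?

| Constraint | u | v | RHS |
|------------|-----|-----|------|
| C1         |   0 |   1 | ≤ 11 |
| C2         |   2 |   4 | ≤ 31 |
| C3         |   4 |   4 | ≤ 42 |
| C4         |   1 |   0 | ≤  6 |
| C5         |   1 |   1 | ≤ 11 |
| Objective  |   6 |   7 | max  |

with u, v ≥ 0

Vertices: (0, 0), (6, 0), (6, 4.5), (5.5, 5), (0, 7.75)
Evaluating z = 6u + 7v at each vertex:
  (0, 0): z = 0
  (6, 0): z = 36
  (6, 4.5): z = 67.5
  (5.5, 5): z = 68
  (0, 7.75): z = 54.25

The largest value is z = 68, attained at (5.5, 5).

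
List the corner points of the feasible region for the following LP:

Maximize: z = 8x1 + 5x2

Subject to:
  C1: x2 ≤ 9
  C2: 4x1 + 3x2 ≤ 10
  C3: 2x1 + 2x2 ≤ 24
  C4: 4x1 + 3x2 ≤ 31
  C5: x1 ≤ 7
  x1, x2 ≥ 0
Each vertex is the intersection of two constraint boundaries that also satisfies all remaining constraints:
  x1 = 0 and x2 = 0 → (0, 0)
  4x1 + 3x2 = 10 and x2 = 0 → (2.5, 0)
  4x1 + 3x2 = 10 and x1 = 0 → (0, 3.333)

Vertices: (0, 0), (2.5, 0), (0, 3.333)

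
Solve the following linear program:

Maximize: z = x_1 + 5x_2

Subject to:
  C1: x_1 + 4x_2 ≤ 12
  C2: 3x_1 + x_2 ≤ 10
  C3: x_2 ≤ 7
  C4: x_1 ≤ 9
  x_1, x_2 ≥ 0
Each vertex is the intersection of two constraint boundaries that also satisfies all remaining constraints:
  x_1 = 0 and x_2 = 0 → (0, 0)
  3x_1 + x_2 = 10 and x_2 = 0 → (3.333, 0)
  x_1 + 4x_2 = 12 and 3x_1 + x_2 = 10 → (2.545, 2.364)
  x_1 + 4x_2 = 12 and x_1 = 0 → (0, 3)

Evaluating z = x_1 + 5x_2 at each vertex:
  (0, 0): z = 0
  (3.333, 0): z = 3.333
  (2.545, 2.364): z = 14.36
  (0, 3): z = 15

The maximum is at (0, 3) with z = 15.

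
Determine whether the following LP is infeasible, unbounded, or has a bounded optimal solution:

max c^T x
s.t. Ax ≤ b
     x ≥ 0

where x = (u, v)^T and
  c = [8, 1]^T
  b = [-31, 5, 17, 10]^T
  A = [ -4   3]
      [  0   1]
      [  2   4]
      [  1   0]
The point (8.5, 0) satisfies every constraint, so the LP is feasible; the constraints give u ≤ 10 and v ≤ 5, which with u, v ≥ 0 keep the feasible region inside a bounded box. A feasible, bounded LP attains a finite optimum at a vertex.

Evaluating z = 8u + v at each vertex:
  (7.75, 0): z = 62
  (8.5, 0): z = 68
  (7.955, 0.2727): z = 63.91

Bounded optimum: z* = 68 at (8.5, 0).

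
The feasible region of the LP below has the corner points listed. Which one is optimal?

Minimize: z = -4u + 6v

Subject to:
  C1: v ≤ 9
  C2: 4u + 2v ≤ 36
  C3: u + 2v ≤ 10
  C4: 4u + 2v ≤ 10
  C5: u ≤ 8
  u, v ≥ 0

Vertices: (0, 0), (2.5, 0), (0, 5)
(2.5, 0) with z = -10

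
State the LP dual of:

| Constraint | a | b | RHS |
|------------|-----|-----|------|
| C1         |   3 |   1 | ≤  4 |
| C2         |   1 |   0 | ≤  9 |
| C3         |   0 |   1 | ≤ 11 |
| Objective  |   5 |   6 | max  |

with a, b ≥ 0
Minimize: z = 4y1 + 9y2 + 11y3

Subject to:
  C1: -3y1 - y2 ≤ -5
  C2: -y1 - y3 ≤ -6
  y1, y2, y3 ≥ 0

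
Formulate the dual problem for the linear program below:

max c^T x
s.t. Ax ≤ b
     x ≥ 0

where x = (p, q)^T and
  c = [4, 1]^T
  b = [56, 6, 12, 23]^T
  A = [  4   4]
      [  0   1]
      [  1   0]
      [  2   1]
Minimize: z = 56y1 + 6y2 + 12y3 + 23y4

Subject to:
  C1: -4y1 - y3 - 2y4 ≤ -4
  C2: -4y1 - y2 - y4 ≤ -1
  y1, y2, y3, y4 ≥ 0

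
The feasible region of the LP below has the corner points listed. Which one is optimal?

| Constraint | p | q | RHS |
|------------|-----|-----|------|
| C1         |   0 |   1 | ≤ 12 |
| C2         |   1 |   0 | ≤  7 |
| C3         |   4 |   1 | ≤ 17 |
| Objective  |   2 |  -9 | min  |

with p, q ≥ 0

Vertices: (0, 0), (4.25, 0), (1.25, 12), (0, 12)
Evaluating z = 2p - 9q at each vertex:
  (0, 0): z = 0
  (4.25, 0): z = 8.5
  (1.25, 12): z = -105.5
  (0, 12): z = -108

The smallest value is z = -108, attained at (0, 12).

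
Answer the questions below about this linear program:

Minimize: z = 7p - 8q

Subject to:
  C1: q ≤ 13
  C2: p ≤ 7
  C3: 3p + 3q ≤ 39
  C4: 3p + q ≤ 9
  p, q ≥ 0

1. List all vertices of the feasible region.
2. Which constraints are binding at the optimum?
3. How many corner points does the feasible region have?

1. (0, 0), (3, 0), (0, 9)
2. C4, p ≥ 0
3. 3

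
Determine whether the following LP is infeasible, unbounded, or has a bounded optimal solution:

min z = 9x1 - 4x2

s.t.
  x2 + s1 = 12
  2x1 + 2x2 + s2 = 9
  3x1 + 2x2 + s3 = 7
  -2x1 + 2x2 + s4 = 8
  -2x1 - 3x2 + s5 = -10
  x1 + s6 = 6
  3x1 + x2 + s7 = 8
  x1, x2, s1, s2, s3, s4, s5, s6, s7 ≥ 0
The point (0, 3.5) satisfies every constraint, so the LP is feasible; the constraints give x1 ≤ 6 and x2 ≤ 12, which with x1, x2 ≥ 0 keep the feasible region inside a bounded box. A feasible, bounded LP attains a finite optimum at a vertex.

The LP has an optimal solution: (0, 3.5) with z = -14.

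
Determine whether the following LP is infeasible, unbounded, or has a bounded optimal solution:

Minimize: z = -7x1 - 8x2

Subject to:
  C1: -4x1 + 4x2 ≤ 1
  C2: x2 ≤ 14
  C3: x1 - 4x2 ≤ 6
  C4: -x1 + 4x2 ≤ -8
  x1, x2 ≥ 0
C3 requires x1 - 4x2 ≤ 6, while C4 (-x1 + 4x2 ≤ -8) is equivalent to x1 - 4x2 ≥ 8. Together they would need 8 ≤ x1 - 4x2 ≤ 6, which is impossible since 8 > 6. No point satisfies all constraints.

Infeasible: no point satisfies all constraints simultaneously.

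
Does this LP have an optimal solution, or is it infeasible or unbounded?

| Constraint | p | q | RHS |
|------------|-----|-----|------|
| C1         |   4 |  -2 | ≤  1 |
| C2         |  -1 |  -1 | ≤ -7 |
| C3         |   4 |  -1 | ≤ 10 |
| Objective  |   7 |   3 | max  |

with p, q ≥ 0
Feasible point: (0, 7) satisfies every constraint, so the LP is feasible.
Direction d = (0, 1): for each constraint row a, a·d ≤ 0 —
  (4)(0) + (-2)(1) = -2 ≤ 0
  (-1)(0) + (-1)(1) = -1 ≤ 0
  (4)(0) + (-1)(1) = -1 ≤ 0
and d ≥ 0, so (0, 7) + t·d stays feasible for every t ≥ 0. Along this ray z = 7p + 3q changes by 3 per unit t, so z → +∞.

Unbounded — the objective can increase without bound over the feasible region.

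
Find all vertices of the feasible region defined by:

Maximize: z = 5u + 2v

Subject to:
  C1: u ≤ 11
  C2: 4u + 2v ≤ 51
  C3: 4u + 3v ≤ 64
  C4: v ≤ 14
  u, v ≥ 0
Each vertex is the intersection of two constraint boundaries that also satisfies all remaining constraints:
  u = 0 and v = 0 → (0, 0)
  u = 11 and v = 0 → (11, 0)
  u = 11 and 4u + 2v = 51 → (11, 3.5)
  4u + 2v = 51 and 4u + 3v = 64 → (6.25, 13)
  4u + 3v = 64 and v = 14 → (5.5, 14)
  v = 14 and u = 0 → (0, 14)

Vertices: (0, 0), (11, 0), (11, 3.5), (6.25, 13), (5.5, 14), (0, 14)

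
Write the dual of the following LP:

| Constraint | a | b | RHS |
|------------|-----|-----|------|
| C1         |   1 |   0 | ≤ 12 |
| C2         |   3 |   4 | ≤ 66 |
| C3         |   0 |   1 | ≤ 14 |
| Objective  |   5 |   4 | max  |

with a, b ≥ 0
Minimize: z = 12y1 + 66y2 + 14y3

Subject to:
  C1: -y1 - 3y2 ≤ -5
  C2: -4y2 - y3 ≤ -4
  y1, y2, y3 ≥ 0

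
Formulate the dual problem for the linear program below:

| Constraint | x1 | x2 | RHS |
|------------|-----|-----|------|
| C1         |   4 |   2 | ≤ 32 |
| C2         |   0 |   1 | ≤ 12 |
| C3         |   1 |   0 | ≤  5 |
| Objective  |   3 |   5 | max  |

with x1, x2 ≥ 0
Minimize: z = 32y1 + 12y2 + 5y3

Subject to:
  C1: -4y1 - y3 ≤ -3
  C2: -2y1 - y2 ≤ -5
  y1, y2, y3 ≥ 0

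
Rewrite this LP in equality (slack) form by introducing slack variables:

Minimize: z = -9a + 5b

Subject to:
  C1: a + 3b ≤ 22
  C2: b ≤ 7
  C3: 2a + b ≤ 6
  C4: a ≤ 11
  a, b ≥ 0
min z = -9a + 5b

s.t.
  a + 3b + s1 = 22
  b + s2 = 7
  2a + b + s3 = 6
  a + s4 = 11
  a, b, s1, s2, s3, s4 ≥ 0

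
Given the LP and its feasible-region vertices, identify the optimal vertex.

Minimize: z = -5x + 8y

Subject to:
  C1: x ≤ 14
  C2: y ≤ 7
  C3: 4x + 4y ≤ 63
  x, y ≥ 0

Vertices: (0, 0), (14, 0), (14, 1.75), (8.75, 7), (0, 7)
Evaluating z = -5x + 8y at each vertex:
  (0, 0): z = 0
  (14, 0): z = -70
  (14, 1.75): z = -56
  (8.75, 7): z = 12.25
  (0, 7): z = 56

The smallest value is z = -70, attained at (14, 0).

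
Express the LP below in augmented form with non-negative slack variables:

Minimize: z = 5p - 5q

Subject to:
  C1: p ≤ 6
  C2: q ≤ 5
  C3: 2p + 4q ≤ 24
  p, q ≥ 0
min z = 5p - 5q

s.t.
  p + s1 = 6
  q + s2 = 5
  2p + 4q + s3 = 24
  p, q, s1, s2, s3 ≥ 0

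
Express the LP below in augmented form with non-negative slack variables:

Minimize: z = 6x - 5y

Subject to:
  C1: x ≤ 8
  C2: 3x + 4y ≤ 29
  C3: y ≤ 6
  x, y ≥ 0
min z = 6x - 5y

s.t.
  x + s1 = 8
  3x + 4y + s2 = 29
  y + s3 = 6
  x, y, s1, s2, s3 ≥ 0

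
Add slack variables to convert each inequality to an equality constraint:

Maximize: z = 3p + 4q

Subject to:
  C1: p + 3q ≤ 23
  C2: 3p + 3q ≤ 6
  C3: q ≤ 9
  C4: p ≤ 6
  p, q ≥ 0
max z = 3p + 4q

s.t.
  p + 3q + s1 = 23
  3p + 3q + s2 = 6
  q + s3 = 9
  p + s4 = 6
  p, q, s1, s2, s3, s4 ≥ 0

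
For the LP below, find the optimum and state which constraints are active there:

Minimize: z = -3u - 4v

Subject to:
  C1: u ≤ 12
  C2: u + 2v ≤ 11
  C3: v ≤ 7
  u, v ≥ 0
Optimal: u = 11, v = 0
Slack at optimum:
  C1: slack = 1
  C2: slack = 0 (binding)
  C3: slack = 7
  u ≥ 0: u = 11
  v ≥ 0: v = 0 (binding)
Binding constraints: C2, v ≥ 0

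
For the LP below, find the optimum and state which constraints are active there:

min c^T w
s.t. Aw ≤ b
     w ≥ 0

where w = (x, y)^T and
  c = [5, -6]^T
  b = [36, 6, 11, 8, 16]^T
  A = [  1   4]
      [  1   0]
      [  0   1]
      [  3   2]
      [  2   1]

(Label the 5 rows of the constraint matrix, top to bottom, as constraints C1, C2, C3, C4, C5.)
Optimal: x = 0, y = 4
Slack at optimum:
  C1: slack = 20
  C2: slack = 6
  C3: slack = 7
  C4: slack = 0 (binding)
  C5: slack = 12
  x ≥ 0: x = 0 (binding)
  y ≥ 0: y = 4
Binding constraints: C4, x ≥ 0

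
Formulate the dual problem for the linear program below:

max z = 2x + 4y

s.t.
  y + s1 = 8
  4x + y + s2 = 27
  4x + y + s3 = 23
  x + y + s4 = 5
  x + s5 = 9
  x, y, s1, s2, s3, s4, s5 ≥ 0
Minimize: z = 8y1 + 27y2 + 23y3 + 5y4 + 9y5

Subject to:
  C1: -4y2 - 4y3 - y4 - y5 ≤ -2
  C2: -y1 - y2 - y3 - y4 ≤ -4
  y1, y2, y3, y4, y5 ≥ 0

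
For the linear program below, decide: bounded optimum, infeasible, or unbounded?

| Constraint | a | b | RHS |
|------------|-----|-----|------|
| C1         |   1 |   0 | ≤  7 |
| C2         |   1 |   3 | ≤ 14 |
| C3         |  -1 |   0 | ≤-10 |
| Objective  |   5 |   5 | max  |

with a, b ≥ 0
C1 requires a ≤ 7, while C3 (-a ≤ -10) is equivalent to a ≥ 10. Together they would need 10 ≤ a ≤ 7, which is impossible since 10 > 7. No point satisfies all constraints.

Infeasible — the constraint set is empty.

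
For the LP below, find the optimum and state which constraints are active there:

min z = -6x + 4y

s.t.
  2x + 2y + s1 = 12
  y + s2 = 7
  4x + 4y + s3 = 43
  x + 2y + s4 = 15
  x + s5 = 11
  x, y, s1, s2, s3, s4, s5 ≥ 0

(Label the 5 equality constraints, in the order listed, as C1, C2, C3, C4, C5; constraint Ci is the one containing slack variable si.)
Optimal: x = 6, y = 0
Slack at optimum:
  C1: slack = 0 (binding)
  C2: slack = 7
  C3: slack = 19
  C4: slack = 9
  C5: slack = 5
  x ≥ 0: x = 6
  y ≥ 0: y = 0 (binding)
Binding constraints: C1, y ≥ 0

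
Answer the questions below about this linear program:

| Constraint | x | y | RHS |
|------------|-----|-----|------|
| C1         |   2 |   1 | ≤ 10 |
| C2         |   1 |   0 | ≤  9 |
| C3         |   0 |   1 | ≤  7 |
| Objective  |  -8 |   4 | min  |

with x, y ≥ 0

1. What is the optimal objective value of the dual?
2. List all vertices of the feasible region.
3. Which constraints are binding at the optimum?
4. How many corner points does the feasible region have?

1. -40 (by strong duality, equal to the primal optimum)
2. (0, 0), (5, 0), (1.5, 7), (0, 7)
3. C1, y ≥ 0
4. 4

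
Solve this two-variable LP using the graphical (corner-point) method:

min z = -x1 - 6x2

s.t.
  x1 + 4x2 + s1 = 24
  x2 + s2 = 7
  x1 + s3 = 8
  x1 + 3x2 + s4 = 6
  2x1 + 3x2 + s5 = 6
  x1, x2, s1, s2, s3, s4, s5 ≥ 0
Each vertex is the intersection of two constraint boundaries that also satisfies all remaining constraints:
  x1 = 0 and x2 = 0 → (0, 0)
  2x1 + 3x2 = 6 and x2 = 0 → (3, 0)
  x1 + 3x2 = 6 and 2x1 + 3x2 = 6 → (0, 2)

Evaluating z = -x1 - 6x2 at each vertex:
  (0, 0): z = 0
  (3, 0): z = -3
  (0, 2): z = -12

The minimum is at (0, 2) with z = -12.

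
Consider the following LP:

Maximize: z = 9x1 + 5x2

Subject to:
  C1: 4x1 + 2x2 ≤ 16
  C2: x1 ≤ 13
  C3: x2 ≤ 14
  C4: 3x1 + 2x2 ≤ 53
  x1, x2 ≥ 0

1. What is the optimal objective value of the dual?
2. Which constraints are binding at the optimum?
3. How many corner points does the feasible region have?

1. 40 (by strong duality, equal to the primal optimum)
2. C1, x1 ≥ 0
3. 3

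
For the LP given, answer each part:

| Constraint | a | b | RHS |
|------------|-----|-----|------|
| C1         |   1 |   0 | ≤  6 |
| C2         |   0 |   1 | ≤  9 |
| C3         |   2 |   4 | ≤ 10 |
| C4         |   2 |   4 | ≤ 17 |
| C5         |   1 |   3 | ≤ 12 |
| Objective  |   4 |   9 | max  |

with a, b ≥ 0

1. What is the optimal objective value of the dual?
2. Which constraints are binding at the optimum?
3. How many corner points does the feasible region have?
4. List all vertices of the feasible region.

1. 22.5 (by strong duality, equal to the primal optimum)
2. C3, a ≥ 0
3. 3
4. (0, 0), (5, 0), (0, 2.5)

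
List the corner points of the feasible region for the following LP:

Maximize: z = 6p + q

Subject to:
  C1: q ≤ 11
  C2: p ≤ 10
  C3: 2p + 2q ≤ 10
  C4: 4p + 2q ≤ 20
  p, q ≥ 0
Each vertex is the intersection of two constraint boundaries that also satisfies all remaining constraints:
  p = 0 and q = 0 → (0, 0)
  2p + 2q = 10 and 4p + 2q = 20 → (5, 0)
  2p + 2q = 10 and p = 0 → (0, 5)

Vertices: (0, 0), (5, 0), (0, 5)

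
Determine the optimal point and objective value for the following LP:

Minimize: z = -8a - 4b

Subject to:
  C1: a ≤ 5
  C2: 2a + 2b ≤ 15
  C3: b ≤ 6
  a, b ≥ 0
a = 5, b = 2.5, z = -50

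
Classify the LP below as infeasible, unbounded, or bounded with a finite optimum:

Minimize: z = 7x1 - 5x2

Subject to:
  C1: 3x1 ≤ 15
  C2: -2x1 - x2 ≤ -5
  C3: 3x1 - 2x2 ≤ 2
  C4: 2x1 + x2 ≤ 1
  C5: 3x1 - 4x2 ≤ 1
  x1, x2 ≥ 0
C4 requires 2x1 + x2 ≤ 1, while C2 (-2x1 - x2 ≤ -5) is equivalent to 2x1 + x2 ≥ 5. Together they would need 5 ≤ 2x1 + x2 ≤ 1, which is impossible since 5 > 1. No point satisfies all constraints.

Infeasible — the constraint set is empty.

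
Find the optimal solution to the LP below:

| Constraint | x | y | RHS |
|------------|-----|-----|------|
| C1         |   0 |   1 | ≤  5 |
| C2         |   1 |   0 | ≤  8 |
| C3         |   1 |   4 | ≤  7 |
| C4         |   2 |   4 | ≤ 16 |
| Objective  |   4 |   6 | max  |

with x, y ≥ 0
Each vertex is the intersection of two constraint boundaries that also satisfies all remaining constraints:
  x = 0 and y = 0 → (0, 0)
  x + 4y = 7 and y = 0 → (7, 0)
  x + 4y = 7 and x = 0 → (0, 1.75)

Evaluating z = 4x + 6y at each vertex:
  (0, 0): z = 0
  (7, 0): z = 28
  (0, 1.75): z = 10.5

The maximum is at (7, 0) with z = 28.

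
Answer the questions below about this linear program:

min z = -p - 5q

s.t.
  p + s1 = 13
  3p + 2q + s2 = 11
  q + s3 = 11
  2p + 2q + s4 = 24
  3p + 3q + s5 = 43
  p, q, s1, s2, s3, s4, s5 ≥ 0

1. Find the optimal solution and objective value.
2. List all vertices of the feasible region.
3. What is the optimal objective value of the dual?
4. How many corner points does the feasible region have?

1. p = 0, q = 5.5, z = -27.5
2. (0, 0), (3.667, 0), (0, 5.5)
3. -27.5 (by strong duality, equal to the primal optimum)
4. 3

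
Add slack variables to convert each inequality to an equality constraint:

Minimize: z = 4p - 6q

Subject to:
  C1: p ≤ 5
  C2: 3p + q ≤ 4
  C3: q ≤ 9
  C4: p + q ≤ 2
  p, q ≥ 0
min z = 4p - 6q

s.t.
  p + s1 = 5
  3p + q + s2 = 4
  q + s3 = 9
  p + q + s4 = 2
  p, q, s1, s2, s3, s4 ≥ 0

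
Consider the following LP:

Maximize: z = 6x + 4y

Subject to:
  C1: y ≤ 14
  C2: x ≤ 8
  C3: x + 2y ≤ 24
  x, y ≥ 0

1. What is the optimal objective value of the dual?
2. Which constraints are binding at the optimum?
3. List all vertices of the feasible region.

1. 80 (by strong duality, equal to the primal optimum)
2. C2, C3
3. (0, 0), (8, 0), (8, 8), (0, 12)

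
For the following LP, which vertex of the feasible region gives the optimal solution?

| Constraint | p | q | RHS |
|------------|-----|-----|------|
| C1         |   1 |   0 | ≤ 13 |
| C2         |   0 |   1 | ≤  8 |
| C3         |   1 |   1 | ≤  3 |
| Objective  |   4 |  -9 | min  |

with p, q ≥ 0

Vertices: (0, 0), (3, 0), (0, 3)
Evaluating z = 4p - 9q at each vertex:
  (0, 0): z = 0
  (3, 0): z = 12
  (0, 3): z = -27

The smallest value is z = -27, attained at (0, 3).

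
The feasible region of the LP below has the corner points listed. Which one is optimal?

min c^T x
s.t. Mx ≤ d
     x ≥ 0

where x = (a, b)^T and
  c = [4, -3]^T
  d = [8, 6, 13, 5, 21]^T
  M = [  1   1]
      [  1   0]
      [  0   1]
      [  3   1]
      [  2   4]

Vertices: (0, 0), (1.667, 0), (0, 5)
Evaluating z = 4a - 3b at each vertex:
  (0, 0): z = 0
  (1.667, 0): z = 6.667
  (0, 5): z = -15

The smallest value is z = -15, attained at (0, 5).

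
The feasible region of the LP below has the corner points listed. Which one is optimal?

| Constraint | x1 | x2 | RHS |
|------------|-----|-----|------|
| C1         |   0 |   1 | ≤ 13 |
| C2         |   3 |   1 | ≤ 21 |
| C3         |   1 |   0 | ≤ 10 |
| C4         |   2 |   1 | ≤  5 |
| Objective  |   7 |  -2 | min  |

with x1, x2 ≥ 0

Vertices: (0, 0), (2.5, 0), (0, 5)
Evaluating z = 7x1 - 2x2 at each vertex:
  (0, 0): z = 0
  (2.5, 0): z = 17.5
  (0, 5): z = -10

The smallest value is z = -10, attained at (0, 5).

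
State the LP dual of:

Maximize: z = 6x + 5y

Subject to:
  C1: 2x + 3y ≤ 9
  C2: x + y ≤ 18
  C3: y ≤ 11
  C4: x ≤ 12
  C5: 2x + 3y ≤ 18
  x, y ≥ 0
Minimize: z = 9y1 + 18y2 + 11y3 + 12y4 + 18y5

Subject to:
  C1: -2y1 - y2 - y4 - 2y5 ≤ -6
  C2: -3y1 - y2 - y3 - 3y5 ≤ -5
  y1, y2, y3, y4, y5 ≥ 0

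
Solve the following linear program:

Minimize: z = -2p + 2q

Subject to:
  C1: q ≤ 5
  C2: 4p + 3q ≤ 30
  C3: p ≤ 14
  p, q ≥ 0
p = 7.5, q = 0, z = -15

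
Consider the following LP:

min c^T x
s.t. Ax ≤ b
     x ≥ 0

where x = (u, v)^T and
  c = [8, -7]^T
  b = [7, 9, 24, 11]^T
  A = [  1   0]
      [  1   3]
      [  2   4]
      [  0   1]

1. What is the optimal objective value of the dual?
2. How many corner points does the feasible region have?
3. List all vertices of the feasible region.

1. -21 (by strong duality, equal to the primal optimum)
2. 4
3. (0, 0), (7, 0), (7, 0.6667), (0, 3)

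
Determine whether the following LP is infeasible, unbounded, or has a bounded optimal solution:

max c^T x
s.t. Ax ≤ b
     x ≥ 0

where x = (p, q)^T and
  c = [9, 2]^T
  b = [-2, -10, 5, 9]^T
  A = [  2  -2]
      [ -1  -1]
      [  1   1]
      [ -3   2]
One constraint requires p + q ≤ 5, while the constraint -p - q ≤ -10 is equivalent to p + q ≥ 10. Together they would need 10 ≤ p + q ≤ 5, which is impossible since 10 > 5. No point satisfies all constraints.

Infeasible — the constraint set is empty.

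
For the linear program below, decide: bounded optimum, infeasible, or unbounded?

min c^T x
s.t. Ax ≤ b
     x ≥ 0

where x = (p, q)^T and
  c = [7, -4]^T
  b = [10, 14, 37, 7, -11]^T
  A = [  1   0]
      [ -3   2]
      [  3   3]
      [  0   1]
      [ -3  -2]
The point (0, 7) satisfies every constraint, so the LP is feasible; the constraints give p ≤ 10 and q ≤ 7, which with p, q ≥ 0 keep the feasible region inside a bounded box. A feasible, bounded LP attains a finite optimum at a vertex.

Evaluating z = 7p - 4q at each vertex:
  (3.667, 0): z = 25.67
  (10, 0): z = 70
  (10, 2.333): z = 60.67
  (5.333, 7): z = 9.333
  (0, 7): z = -28
  (0, 5.5): z = -22

Feasible with finite optimum z* = -28 at (0, 7).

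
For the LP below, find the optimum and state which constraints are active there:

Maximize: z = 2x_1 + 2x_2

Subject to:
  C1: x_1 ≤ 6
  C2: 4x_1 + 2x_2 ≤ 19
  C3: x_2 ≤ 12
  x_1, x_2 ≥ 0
Optimal: x_1 = 0, x_2 = 9.5
Slack at optimum:
  C1: slack = 6
  C2: slack = 0 (binding)
  C3: slack = 2.5
  x_1 ≥ 0: x_1 = 0 (binding)
  x_2 ≥ 0: x_2 = 9.5
Binding constraints: C2, x_1 ≥ 0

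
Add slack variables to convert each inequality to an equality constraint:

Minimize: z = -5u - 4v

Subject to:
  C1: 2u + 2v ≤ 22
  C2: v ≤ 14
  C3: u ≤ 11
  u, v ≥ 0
min z = -5u - 4v

s.t.
  2u + 2v + s1 = 22
  v + s2 = 14
  u + s3 = 11
  u, v, s1, s2, s3 ≥ 0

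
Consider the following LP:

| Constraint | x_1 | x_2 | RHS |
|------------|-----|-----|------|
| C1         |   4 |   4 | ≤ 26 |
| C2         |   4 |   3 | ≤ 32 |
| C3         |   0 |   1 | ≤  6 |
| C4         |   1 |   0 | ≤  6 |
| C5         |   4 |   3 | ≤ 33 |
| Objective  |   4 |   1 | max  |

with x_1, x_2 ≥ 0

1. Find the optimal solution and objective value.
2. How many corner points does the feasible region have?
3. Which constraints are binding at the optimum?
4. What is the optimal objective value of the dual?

1. x_1 = 6, x_2 = 0.5, z = 24.5
2. 5
3. C1, C4
4. 24.5 (by strong duality, equal to the primal optimum)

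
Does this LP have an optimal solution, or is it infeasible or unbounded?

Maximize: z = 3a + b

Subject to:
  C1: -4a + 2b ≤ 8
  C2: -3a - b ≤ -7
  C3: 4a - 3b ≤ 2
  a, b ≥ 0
Feasible point: (2, 2) satisfies every constraint, so the LP is feasible.
Direction d = (1, 2): for each constraint row a, a·d ≤ 0 —
  (-4)(1) + (2)(2) = 0 ≤ 0
  (-3)(1) + (-1)(2) = -5 ≤ 0
  (4)(1) + (-3)(2) = -2 ≤ 0
and d ≥ 0, so (2, 2) + t·d stays feasible for every t ≥ 0. Along this ray z = 3a + b changes by 5 per unit t, so z → +∞.

Unbounded — the objective can increase without bound over the feasible region.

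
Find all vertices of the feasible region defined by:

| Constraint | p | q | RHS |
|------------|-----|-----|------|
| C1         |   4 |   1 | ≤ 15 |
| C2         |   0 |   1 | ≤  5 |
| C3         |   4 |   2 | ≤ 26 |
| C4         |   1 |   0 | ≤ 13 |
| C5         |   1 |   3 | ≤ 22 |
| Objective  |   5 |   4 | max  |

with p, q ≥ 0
Each vertex is the intersection of two constraint boundaries that also satisfies all remaining constraints:
  p = 0 and q = 0 → (0, 0)
  4p + q = 15 and q = 0 → (3.75, 0)
  4p + q = 15 and q = 5 → (2.5, 5)
  q = 5 and p = 0 → (0, 5)

Vertices: (0, 0), (3.75, 0), (2.5, 5), (0, 5)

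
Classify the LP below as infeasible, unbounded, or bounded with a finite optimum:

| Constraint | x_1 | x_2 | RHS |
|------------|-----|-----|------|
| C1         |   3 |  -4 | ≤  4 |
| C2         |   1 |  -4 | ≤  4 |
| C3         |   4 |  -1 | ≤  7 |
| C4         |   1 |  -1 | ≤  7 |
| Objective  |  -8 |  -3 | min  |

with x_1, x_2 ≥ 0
Feasible point: (0, 0) satisfies every constraint, so the LP is feasible.
Direction d = (0, 1): for each constraint row a, a·d ≤ 0 —
  (3)(0) + (-4)(1) = -4 ≤ 0
  (1)(0) + (-4)(1) = -4 ≤ 0
  (4)(0) + (-1)(1) = -1 ≤ 0
  (1)(0) + (-1)(1) = -1 ≤ 0
and d ≥ 0, so (0, 0) + t·d stays feasible for every t ≥ 0. Along this ray z = -8x_1 - 3x_2 changes by -3 per unit t, so z → −∞.

Unbounded: there is a feasible ray along which z → −∞.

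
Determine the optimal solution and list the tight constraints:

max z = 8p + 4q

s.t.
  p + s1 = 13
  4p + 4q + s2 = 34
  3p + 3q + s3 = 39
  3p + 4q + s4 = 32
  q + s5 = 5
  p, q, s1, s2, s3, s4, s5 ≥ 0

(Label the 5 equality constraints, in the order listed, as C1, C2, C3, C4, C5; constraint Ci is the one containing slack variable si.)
Optimal: p = 8.5, q = 0
Slack at optimum:
  C1: slack = 4.5
  C2: slack = 0 (binding)
  C3: slack = 13.5
  C4: slack = 6.5
  C5: slack = 5
  p ≥ 0: p = 8.5
  q ≥ 0: q = 0 (binding)
Binding constraints: C2, q ≥ 0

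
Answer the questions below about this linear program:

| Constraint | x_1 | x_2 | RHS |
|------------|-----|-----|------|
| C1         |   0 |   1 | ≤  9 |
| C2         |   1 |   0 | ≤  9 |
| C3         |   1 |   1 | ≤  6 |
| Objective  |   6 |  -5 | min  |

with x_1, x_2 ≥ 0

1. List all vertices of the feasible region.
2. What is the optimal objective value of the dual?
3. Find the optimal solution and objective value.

1. (0, 0), (6, 0), (0, 6)
2. -30 (by strong duality, equal to the primal optimum)
3. x_1 = 0, x_2 = 6, z = -30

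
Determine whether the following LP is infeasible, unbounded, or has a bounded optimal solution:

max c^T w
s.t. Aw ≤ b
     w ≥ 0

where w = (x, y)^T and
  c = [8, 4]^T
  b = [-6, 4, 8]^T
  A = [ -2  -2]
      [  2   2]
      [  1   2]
One constraint requires 2x + 2y ≤ 4, while the constraint -2x - 2y ≤ -6 is equivalent to 2x + 2y ≥ 6. Together they would need 6 ≤ 2x + 2y ≤ 4, which is impossible since 6 > 4. No point satisfies all constraints.

Infeasible: no point satisfies all constraints simultaneously.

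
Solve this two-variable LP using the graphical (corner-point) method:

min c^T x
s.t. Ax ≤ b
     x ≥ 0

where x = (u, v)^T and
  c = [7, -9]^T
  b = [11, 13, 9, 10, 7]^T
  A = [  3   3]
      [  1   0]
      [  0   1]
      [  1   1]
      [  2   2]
Each vertex is the intersection of two constraint boundaries that also satisfies all remaining constraints:
  u = 0 and v = 0 → (0, 0)
  2u + 2v = 7 and v = 0 → (3.5, 0)
  2u + 2v = 7 and u = 0 → (0, 3.5)

Evaluating z = 7u - 9v at each vertex:
  (0, 0): z = 0
  (3.5, 0): z = 24.5
  (0, 3.5): z = -31.5

The minimum is at (0, 3.5) with z = -31.5.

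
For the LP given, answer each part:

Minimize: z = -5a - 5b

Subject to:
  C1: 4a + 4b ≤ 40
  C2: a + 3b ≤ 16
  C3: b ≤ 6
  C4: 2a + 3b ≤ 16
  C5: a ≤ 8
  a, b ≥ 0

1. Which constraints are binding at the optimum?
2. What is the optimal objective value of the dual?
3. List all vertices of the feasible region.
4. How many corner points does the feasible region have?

1. C4, C5, b ≥ 0
2. -40 (by strong duality, equal to the primal optimum)
3. (0, 0), (8, 0), (0, 5.333)
4. 3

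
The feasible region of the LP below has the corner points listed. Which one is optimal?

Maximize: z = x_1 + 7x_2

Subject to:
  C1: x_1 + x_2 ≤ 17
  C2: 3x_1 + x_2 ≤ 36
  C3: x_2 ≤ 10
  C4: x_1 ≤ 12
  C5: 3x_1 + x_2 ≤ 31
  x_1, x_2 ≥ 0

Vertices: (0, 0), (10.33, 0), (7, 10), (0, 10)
(7, 10) with z = 77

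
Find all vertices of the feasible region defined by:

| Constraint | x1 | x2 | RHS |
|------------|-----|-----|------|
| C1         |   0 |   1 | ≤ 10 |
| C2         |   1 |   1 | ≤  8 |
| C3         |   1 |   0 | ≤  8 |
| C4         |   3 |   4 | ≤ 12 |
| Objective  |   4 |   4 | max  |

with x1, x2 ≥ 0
Each vertex is the intersection of two constraint boundaries that also satisfies all remaining constraints:
  x1 = 0 and x2 = 0 → (0, 0)
  3x1 + 4x2 = 12 and x2 = 0 → (4, 0)
  3x1 + 4x2 = 12 and x1 = 0 → (0, 3)

Vertices: (0, 0), (4, 0), (0, 3)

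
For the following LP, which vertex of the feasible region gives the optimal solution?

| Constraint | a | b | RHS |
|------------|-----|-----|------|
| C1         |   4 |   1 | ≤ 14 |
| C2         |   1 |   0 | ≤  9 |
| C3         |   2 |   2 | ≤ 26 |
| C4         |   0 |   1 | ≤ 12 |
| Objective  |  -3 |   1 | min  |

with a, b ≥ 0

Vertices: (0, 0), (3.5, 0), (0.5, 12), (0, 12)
Evaluating z = -3a + b at each vertex:
  (0, 0): z = 0
  (3.5, 0): z = -10.5
  (0.5, 12): z = 10.5
  (0, 12): z = 12

The smallest value is z = -10.5, attained at (3.5, 0).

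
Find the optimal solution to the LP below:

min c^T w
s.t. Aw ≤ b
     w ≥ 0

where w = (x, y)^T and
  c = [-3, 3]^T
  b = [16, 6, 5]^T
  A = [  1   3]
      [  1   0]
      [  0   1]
Each vertex is the intersection of two constraint boundaries that also satisfies all remaining constraints:
  x = 0 and y = 0 → (0, 0)
  x = 6 and y = 0 → (6, 0)
  x + 3y = 16 and x = 6 → (6, 3.333)
  x + 3y = 16 and y = 5 → (1, 5)
  y = 5 and x = 0 → (0, 5)

Evaluating z = -3x + 3y at each vertex:
  (0, 0): z = 0
  (6, 0): z = -18
  (6, 3.333): z = -8
  (1, 5): z = 12
  (0, 5): z = 15

The minimum is at (6, 0) with z = -18.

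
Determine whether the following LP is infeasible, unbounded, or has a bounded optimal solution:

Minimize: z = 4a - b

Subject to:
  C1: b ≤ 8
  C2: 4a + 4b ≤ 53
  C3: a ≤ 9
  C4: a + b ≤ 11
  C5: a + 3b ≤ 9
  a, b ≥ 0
The point (0, 3) satisfies every constraint, so the LP is feasible; the constraints give a ≤ 9 and b ≤ 8, which with a, b ≥ 0 keep the feasible region inside a bounded box. A feasible, bounded LP attains a finite optimum at a vertex.

Evaluating z = 4a - b at each vertex:
  (0, 0): z = 0
  (9, 0): z = 36
  (0, 3): z = -3

Bounded optimum: z* = -3 at (0, 3).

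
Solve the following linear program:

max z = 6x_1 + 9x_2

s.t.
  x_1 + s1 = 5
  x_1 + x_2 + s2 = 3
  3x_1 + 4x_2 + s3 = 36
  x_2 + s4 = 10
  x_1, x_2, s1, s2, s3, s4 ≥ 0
Each vertex is the intersection of two constraint boundaries that also satisfies all remaining constraints:
  x_1 = 0 and x_2 = 0 → (0, 0)
  x_1 + x_2 = 3 and x_2 = 0 → (3, 0)
  x_1 + x_2 = 3 and x_1 = 0 → (0, 3)

Evaluating z = 6x_1 + 9x_2 at each vertex:
  (0, 0): z = 0
  (3, 0): z = 18
  (0, 3): z = 27

The maximum is at (0, 3) with z = 27.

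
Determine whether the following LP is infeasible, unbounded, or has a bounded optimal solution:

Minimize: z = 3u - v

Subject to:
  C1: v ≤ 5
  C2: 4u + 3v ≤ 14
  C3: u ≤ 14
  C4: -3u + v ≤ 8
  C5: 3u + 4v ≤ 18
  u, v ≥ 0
The point (0, 4.5) satisfies every constraint, so the LP is feasible; the constraints give u ≤ 14 and v ≤ 5, which with u, v ≥ 0 keep the feasible region inside a bounded box. A feasible, bounded LP attains a finite optimum at a vertex.

Feasible with finite optimum z* = -4.5 at (0, 4.5).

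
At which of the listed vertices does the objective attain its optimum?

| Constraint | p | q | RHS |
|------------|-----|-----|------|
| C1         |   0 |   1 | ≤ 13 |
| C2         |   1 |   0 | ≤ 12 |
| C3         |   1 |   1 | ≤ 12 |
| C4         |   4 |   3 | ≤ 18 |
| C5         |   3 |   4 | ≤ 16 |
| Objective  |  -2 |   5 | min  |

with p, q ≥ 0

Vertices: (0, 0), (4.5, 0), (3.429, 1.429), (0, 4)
(4.5, 0) with z = -9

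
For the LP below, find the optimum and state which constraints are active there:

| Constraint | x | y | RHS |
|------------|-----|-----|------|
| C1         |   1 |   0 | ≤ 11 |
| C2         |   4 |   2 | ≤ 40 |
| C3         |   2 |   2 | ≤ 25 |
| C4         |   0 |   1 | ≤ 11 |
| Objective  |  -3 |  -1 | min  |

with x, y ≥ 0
Optimal: x = 10, y = 0
Binding: C2, y ≥ 0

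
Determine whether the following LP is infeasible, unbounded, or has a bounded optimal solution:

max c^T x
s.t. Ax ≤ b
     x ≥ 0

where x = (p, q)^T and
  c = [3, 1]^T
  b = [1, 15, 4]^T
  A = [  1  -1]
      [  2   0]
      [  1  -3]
Feasible point: (0, 0) satisfies every constraint, so the LP is feasible.
Direction d = (0, 1): for each constraint row a, a·d ≤ 0 —
  (1)(0) + (-1)(1) = -1 ≤ 0
  (2)(0) + (0)(1) = 0 ≤ 0
  (1)(0) + (-3)(1) = -3 ≤ 0
and d ≥ 0, so (0, 0) + t·d stays feasible for every t ≥ 0. Along this ray z = 3p + q changes by 1 per unit t, so z → +∞.

Unbounded — the objective can increase without bound over the feasible region.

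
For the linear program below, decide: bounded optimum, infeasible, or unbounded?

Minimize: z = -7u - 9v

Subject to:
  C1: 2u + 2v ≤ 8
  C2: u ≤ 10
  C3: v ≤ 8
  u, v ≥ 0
The point (0, 4) satisfies every constraint, so the LP is feasible; the constraints give u ≤ 10 and v ≤ 8, which with u, v ≥ 0 keep the feasible region inside a bounded box. A feasible, bounded LP attains a finite optimum at a vertex.

Evaluating z = -7u - 9v at each vertex:
  (0, 0): z = 0
  (4, 0): z = -28
  (0, 4): z = -36

Feasible with finite optimum z* = -36 at (0, 4).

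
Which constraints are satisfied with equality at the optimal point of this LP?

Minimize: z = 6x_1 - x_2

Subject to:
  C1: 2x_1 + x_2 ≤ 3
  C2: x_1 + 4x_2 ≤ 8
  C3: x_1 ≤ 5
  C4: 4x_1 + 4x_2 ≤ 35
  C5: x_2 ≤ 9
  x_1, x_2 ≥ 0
Optimal: x_1 = 0, x_2 = 2
Slack at optimum:
  C1: slack = 1
  C2: slack = 0 (binding)
  C3: slack = 5
  C4: slack = 27
  C5: slack = 7
  x_1 ≥ 0: x_1 = 0 (binding)
  x_2 ≥ 0: x_2 = 2
Binding constraints: C2, x_1 ≥ 0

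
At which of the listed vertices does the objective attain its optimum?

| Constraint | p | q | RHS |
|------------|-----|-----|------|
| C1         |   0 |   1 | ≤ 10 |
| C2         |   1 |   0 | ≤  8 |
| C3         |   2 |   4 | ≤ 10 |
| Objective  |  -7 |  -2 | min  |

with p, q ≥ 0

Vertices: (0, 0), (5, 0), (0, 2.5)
Evaluating z = -7p - 2q at each vertex:
  (0, 0): z = 0
  (5, 0): z = -35
  (0, 2.5): z = -5

The smallest value is z = -35, attained at (5, 0).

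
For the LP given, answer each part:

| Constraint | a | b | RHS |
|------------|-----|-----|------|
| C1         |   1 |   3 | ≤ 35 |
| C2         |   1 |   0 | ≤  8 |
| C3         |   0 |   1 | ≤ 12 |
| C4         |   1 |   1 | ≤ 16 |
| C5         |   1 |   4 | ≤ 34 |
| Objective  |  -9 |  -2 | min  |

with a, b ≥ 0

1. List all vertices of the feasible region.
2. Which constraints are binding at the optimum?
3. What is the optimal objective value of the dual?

1. (0, 0), (8, 0), (8, 6.5), (0, 8.5)
2. C2, C5
3. -85 (by strong duality, equal to the primal optimum)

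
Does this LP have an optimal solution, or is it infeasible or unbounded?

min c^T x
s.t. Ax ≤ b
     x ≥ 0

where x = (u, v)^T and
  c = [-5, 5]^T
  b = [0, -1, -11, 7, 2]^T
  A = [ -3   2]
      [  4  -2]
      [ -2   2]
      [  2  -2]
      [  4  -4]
One constraint requires 2u - 2v ≤ 7, while the constraint -2u + 2v ≤ -11 is equivalent to 2u - 2v ≥ 11. Together they would need 11 ≤ 2u - 2v ≤ 7, which is impossible since 11 > 7. No point satisfies all constraints.

Infeasible: no point satisfies all constraints simultaneously.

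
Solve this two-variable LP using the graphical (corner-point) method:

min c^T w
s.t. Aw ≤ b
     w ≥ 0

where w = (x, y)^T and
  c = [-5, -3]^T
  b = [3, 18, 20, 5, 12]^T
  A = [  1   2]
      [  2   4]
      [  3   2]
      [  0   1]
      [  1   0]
Each vertex is the intersection of two constraint boundaries that also satisfies all remaining constraints:
  x = 0 and y = 0 → (0, 0)
  x + 2y = 3 and y = 0 → (3, 0)
  x + 2y = 3 and x = 0 → (0, 1.5)

Evaluating z = -5x - 3y at each vertex:
  (0, 0): z = 0
  (3, 0): z = -15
  (0, 1.5): z = -4.5

The minimum is at (3, 0) with z = -15.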